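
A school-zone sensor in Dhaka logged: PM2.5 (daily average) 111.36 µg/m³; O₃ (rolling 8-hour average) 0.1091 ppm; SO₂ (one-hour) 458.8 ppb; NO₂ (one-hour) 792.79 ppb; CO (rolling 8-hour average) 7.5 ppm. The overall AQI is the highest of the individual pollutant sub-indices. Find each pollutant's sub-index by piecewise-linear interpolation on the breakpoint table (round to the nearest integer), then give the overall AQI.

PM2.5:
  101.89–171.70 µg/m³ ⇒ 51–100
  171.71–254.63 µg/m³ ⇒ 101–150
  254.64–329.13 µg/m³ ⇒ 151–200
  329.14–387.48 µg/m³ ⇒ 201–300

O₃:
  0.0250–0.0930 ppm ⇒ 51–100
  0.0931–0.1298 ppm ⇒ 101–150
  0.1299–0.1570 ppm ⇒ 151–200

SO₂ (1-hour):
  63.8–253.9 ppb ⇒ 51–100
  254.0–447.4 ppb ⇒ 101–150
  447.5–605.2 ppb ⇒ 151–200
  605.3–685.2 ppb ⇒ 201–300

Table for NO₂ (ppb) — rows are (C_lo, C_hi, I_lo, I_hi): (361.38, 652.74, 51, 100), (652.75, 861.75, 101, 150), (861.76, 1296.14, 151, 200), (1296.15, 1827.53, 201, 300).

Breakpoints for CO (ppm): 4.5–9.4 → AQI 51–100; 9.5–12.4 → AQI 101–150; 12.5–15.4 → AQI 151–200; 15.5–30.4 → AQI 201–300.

PM2.5 111.36: bracket 101.89–171.70 → index 51–100; slope 49/69.81, offset 9.47.
AQI = 51 + 49/69.81·9.47 ≈ 57.65 ⇒ 58.
O₃ 0.1091: bracket 0.0931–0.1298 → index 101–150; slope 49/0.0367, offset 0.0160.
AQI = 101 + 49/0.0367·0.0160 ≈ 122.36 ⇒ 122.
SO₂: 458.8 ∈ [447.5, 605.2] ↔ index [151, 200].
151 + (458.8−447.5)·(200−151)/(605.2−447.5) = 151 + 11.3·49/157.7 ≈ 154.51, so AQI = 155.
NO₂: 792.79 lies in 652.75–861.75, so I_lo=101, I_hi=150, C_lo=652.75, C_hi=861.75.
(150−101)/(861.75−652.75) × (792.79−652.75) + 101 = 49/209.00 × 140.04 + 101 ≈ 133.83 → 134.
CO 7.5: bracket 4.5–9.4 → index 51–100; slope 49/4.9, offset 3.0.
AQI = 51 + 49/4.9·3.0 ≈ 81.00 ⇒ 81.
Sub-indices: PM2.5→58, O₃→122, SO₂→155, NO₂→134, CO→81. Overall AQI = max = 155; dominant pollutant is SO₂.

155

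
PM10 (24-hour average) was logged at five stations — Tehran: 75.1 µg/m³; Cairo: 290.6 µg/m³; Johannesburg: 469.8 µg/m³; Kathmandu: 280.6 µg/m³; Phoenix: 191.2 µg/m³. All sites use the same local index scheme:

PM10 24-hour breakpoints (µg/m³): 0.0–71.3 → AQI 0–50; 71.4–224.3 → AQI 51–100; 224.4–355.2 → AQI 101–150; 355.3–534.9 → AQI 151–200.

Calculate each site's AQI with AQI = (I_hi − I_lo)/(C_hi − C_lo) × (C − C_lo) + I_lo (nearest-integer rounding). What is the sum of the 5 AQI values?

Tehran: 75.1 lies in 71.4–224.3, so I_lo=51, I_hi=100, C_lo=71.4, C_hi=224.3.
(100−51)/(224.3−71.4) × (75.1−71.4) + 51 = 49/152.9 × 3.7 + 51 ≈ 52.19 → 52.
Cairo: row 224.4–355.2 (AQI 101–150). (150−101)·(290.6−224.4)/(355.2−224.4) + 101 = 49·66.2/130.8 + 101 ≈ 125.80 → 126.
Johannesburg: 469.8 lies in 355.3–534.9, so I_lo=151, I_hi=200, C_lo=355.3, C_hi=534.9.
(200−151)/(534.9−355.3) × (469.8−355.3) + 151 = 49/179.6 × 114.5 + 151 ≈ 182.24 → 182.
Kathmandu: row 224.4–355.2 (AQI 101–150). (150−101)·(280.6−224.4)/(355.2−224.4) + 101 = 49·56.2/130.8 + 101 ≈ 122.05 → 122.
Phoenix: row 71.4–224.3 (AQI 51–100). (100−51)·(191.2−71.4)/(224.3−71.4) + 51 = 49·119.8/152.9 + 51 ≈ 89.39 → 89.
AQIs: Tehran=52, Cairo=126, Johannesburg=182, Kathmandu=122, Phoenix=89. Sum = 52 + 126 + 182 + 122 + 89 = 571.

571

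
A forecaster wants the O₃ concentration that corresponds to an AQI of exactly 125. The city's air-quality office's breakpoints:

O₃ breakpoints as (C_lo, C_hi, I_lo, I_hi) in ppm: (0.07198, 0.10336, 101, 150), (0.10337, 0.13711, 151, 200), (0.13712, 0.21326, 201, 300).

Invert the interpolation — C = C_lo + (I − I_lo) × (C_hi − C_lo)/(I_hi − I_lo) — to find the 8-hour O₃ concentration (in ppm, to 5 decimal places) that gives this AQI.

0.08735

AQI 125 lies in the 101–150 band, which corresponds to 0.07198–0.10336 ppm.
C = 0.07198 + (125−101)×(0.10336−0.07198)/(150−101) = 0.07198 + 24×0.03138/49 ≈ 0.0873498 ppm → 0.08735 ppm to 5 dp.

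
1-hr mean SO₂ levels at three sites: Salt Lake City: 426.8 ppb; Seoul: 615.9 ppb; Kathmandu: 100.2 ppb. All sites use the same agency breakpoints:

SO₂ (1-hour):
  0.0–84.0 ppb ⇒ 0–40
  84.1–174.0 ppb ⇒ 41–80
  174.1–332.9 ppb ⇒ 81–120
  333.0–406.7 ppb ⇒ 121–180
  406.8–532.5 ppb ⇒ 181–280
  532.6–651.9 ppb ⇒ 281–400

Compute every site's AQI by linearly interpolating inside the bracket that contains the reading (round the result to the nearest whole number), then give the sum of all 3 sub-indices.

609

Salt Lake City: 426.8 ∈ [406.8, 532.5] ↔ index [181, 280].
181 + (426.8−406.8)·(280−181)/(532.5−406.8) = 181 + 20.0·99/125.7 ≈ 196.75, so AQI = 197.
Seoul 615.9: bracket 532.6–651.9 → index 281–400; slope 119/119.3, offset 83.3.
AQI = 281 + 119/119.3·83.3 ≈ 364.09 ⇒ 364.
Kathmandu: 100.2 lies in 84.1–174.0, so I_lo=41, I_hi=80, C_lo=84.1, C_hi=174.0.
(80−41)/(174.0−84.1) × (100.2−84.1) + 41 = 39/89.9 × 16.1 + 41 ≈ 47.98 → 48.
AQIs: Salt Lake City=197, Seoul=364, Kathmandu=48. Sum = 197 + 364 + 48 = 609.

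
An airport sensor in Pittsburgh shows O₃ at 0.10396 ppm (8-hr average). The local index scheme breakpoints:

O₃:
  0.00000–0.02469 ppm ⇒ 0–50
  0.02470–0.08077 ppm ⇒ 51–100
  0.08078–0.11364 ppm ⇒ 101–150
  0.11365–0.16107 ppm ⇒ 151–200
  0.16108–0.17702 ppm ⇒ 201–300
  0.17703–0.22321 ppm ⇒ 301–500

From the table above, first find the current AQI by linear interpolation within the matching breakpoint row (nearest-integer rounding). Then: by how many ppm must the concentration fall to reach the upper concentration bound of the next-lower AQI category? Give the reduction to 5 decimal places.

O₃: row 0.08078–0.11364 (AQI 101–150). (150−101)·(0.10396−0.08078)/(0.11364−0.08078) + 101 = 49·0.02318/0.03286 + 101 ≈ 135.57 → 136.
Current AQI 136 is in the Unhealthy for Sensitive Groups range (101–150). The next-lower category tops out at AQI 100, whose upper concentration bound is 0.08077 ppm.
Reduction needed = 0.10396 − 0.08077 = 0.02319 ppm.

0.02319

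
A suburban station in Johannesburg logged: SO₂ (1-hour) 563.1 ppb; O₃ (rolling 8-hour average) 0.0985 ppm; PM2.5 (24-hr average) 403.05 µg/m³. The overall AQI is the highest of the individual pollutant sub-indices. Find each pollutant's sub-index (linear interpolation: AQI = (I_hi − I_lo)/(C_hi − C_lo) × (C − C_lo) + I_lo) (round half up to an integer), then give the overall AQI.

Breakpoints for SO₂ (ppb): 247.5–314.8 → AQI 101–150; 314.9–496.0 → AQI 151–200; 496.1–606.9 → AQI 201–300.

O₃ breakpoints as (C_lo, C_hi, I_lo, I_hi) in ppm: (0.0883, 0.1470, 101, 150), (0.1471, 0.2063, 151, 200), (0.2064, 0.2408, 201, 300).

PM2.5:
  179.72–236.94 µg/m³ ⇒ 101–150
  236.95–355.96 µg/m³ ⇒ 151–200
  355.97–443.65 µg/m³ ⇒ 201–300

SO₂ 563.1: bracket 496.1–606.9 → index 201–300; slope 99/110.8, offset 67.0.
AQI = 201 + 99/110.8·67.0 ≈ 260.86 ⇒ 261.
O₃: row 0.0883–0.1470 (AQI 101–150). (150−101)·(0.0985−0.0883)/(0.1470−0.0883) + 101 = 49·0.0102/0.0587 + 101 ≈ 109.51 → 110.
PM2.5: row 355.97–443.65 (AQI 201–300). (300−201)·(403.05−355.97)/(443.65−355.97) + 201 = 99·47.08/87.68 + 201 ≈ 254.16 → 254.
Sub-indices: SO₂→261, O₃→110, PM2.5→254. Overall AQI = max = 261; dominant pollutant is SO₂.
AQI 261: Very Unhealthy.

261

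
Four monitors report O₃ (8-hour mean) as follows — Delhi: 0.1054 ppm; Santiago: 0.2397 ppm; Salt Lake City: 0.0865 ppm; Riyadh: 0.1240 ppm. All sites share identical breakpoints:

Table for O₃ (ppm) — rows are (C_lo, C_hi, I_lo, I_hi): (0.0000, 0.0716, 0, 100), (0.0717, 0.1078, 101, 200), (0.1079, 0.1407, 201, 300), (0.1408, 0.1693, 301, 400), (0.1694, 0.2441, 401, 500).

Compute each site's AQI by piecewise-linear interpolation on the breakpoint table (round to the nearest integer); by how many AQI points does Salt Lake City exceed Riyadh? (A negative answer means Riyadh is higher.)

-108

Delhi: row 0.0717–0.1078 (AQI 101–200). (200−101)·(0.1054−0.0717)/(0.1078−0.0717) + 101 = 99·0.0337/0.0361 + 101 ≈ 193.42 → 193.
Santiago: 0.2397 ∈ [0.1694, 0.2441] ↔ index [401, 500].
401 + (0.2397−0.1694)·(500−401)/(0.2441−0.1694) = 401 + 0.0703·99/0.0747 ≈ 494.17, so AQI = 494.
Salt Lake City: 0.0865 ∈ [0.0717, 0.1078] ↔ index [101, 200].
101 + (0.0865−0.0717)·(200−101)/(0.1078−0.0717) = 101 + 0.0148·99/0.0361 ≈ 141.59, so AQI = 142.
Riyadh: 0.1240 ∈ [0.1079, 0.1407] ↔ index [201, 300].
201 + (0.1240−0.1079)·(300−201)/(0.1407−0.1079) = 201 + 0.0161·99/0.0328 ≈ 249.59, so AQI = 250.
AQIs: Delhi=193, Santiago=494, Salt Lake City=142, Riyadh=250. Salt Lake City (142) − Riyadh (250) = -108.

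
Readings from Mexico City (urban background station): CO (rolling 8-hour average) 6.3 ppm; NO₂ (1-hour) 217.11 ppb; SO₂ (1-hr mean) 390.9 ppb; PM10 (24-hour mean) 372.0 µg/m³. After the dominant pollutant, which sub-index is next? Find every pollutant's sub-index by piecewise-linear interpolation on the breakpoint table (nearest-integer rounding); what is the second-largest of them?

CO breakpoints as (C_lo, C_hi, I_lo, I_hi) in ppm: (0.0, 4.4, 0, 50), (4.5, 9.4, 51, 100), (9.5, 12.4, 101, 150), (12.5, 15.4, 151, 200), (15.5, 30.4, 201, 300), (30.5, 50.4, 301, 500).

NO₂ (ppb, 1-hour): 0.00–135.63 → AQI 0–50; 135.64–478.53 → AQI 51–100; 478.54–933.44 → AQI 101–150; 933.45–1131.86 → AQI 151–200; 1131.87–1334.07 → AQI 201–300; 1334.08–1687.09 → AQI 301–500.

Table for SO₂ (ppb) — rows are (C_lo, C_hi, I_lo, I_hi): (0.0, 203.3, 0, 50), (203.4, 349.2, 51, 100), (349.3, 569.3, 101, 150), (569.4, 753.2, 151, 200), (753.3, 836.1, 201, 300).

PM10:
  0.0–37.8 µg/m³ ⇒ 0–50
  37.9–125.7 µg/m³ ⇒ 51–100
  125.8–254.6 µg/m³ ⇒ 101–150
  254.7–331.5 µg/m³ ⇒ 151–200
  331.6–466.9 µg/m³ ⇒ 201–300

110

CO: 6.3 lies in 4.5–9.4, so I_lo=51, I_hi=100, C_lo=4.5, C_hi=9.4.
(100−51)/(9.4−4.5) × (6.3−4.5) + 51 = 49/4.9 × 1.8 + 51 ≈ 69.00 → 69.
NO₂: row 135.64–478.53 (AQI 51–100). (100−51)·(217.11−135.64)/(478.53−135.64) + 51 = 49·81.47/342.89 + 51 ≈ 62.64 → 63.
SO₂: row 349.3–569.3 (AQI 101–150). (150−101)·(390.9−349.3)/(569.3−349.3) + 101 = 49·41.6/220.0 + 101 ≈ 110.27 → 110.
PM10: row 331.6–466.9 (AQI 201–300). (300−201)·(372.0−331.6)/(466.9−331.6) + 201 = 99·40.4/135.3 + 201 ≈ 230.56 → 231.
Sub-indices: CO→69, NO₂→63, SO₂→110, PM10→231. Ranked high→low: 231, 110, 69, 63. Second-highest sub-index = 110.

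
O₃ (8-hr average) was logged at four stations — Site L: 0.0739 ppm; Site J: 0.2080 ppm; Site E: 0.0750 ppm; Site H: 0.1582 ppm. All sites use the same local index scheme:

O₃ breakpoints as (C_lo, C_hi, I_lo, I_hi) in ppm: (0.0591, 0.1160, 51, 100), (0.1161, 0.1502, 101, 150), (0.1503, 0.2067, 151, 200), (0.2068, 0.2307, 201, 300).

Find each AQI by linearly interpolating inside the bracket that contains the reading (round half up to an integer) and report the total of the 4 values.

493

Site L 0.0739: bracket 0.0591–0.1160 → index 51–100; slope 49/0.0569, offset 0.0148.
AQI = 51 + 49/0.0569·0.0148 ≈ 63.75 ⇒ 64.
Site J: row 0.2068–0.2307 (AQI 201–300). (300−201)·(0.2080−0.2068)/(0.2307−0.2068) + 201 = 99·0.0012/0.0239 + 201 ≈ 205.97 → 206.
Site E: 0.0750 ∈ [0.0591, 0.1160] ↔ index [51, 100].
51 + (0.0750−0.0591)·(100−51)/(0.1160−0.0591) = 51 + 0.0159·49/0.0569 ≈ 64.69, so AQI = 65.
Site H: 0.1582 lies in 0.1503–0.2067, so I_lo=151, I_hi=200, C_lo=0.1503, C_hi=0.2067.
(200−151)/(0.2067−0.1503) × (0.1582−0.1503) + 151 = 49/0.0564 × 0.0079 + 151 ≈ 157.86 → 158.
AQIs: Site L=64, Site J=206, Site E=65, Site H=158. Sum = 64 + 206 + 65 + 158 = 493.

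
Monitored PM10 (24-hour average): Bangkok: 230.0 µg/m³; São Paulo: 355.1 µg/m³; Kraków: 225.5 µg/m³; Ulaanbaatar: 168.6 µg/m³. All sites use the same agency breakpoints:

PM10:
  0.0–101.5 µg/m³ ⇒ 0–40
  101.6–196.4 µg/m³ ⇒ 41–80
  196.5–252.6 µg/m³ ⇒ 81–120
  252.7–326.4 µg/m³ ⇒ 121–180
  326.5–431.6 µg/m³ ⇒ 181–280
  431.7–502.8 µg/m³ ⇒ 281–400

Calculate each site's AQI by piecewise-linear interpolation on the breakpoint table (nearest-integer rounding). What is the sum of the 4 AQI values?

482

Bangkok: row 196.5–252.6 (AQI 81–120). (120−81)·(230.0−196.5)/(252.6−196.5) + 81 = 39·33.5/56.1 + 81 ≈ 104.29 → 104.
São Paulo 355.1: bracket 326.5–431.6 → index 181–280; slope 99/105.1, offset 28.6.
AQI = 181 + 99/105.1·28.6 ≈ 207.94 ⇒ 208.
Kraków: row 196.5–252.6 (AQI 81–120). (120−81)·(225.5−196.5)/(252.6−196.5) + 81 = 39·29.0/56.1 + 81 ≈ 101.16 → 101.
Ulaanbaatar 168.6: bracket 101.6–196.4 → index 41–80; slope 39/94.8, offset 67.0.
AQI = 41 + 39/94.8·67.0 ≈ 68.56 ⇒ 69.
AQIs: Bangkok=104, São Paulo=208, Kraków=101, Ulaanbaatar=69. Sum = 104 + 208 + 101 + 69 = 482.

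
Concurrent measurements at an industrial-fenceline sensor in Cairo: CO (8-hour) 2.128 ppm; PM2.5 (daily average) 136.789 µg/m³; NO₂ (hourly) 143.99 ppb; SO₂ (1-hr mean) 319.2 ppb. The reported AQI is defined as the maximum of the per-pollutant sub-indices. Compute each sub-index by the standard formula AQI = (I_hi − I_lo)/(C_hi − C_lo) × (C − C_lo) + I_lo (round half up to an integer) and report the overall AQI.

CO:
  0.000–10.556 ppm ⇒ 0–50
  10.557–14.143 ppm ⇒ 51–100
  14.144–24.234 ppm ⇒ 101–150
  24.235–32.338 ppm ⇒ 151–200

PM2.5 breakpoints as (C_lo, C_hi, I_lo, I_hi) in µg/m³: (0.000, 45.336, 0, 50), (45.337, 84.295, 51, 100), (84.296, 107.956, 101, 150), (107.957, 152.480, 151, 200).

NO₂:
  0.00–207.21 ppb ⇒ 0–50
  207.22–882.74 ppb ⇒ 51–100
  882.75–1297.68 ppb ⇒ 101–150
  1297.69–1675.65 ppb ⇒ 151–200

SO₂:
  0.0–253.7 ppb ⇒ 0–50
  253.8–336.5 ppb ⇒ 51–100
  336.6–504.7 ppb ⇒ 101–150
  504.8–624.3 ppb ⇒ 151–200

183

CO 2.128: bracket 0.000–10.556 → index 0–50; slope 50/10.556, offset 2.128.
AQI = 0 + 50/10.556·2.128 ≈ 10.08 ⇒ 10.
PM2.5: 136.789 lies in 107.957–152.480, so I_lo=151, I_hi=200, C_lo=107.957, C_hi=152.480.
(200−151)/(152.480−107.957) × (136.789−107.957) + 151 = 49/44.523 × 28.832 + 151 ≈ 182.73 → 183.
NO₂ 143.99: bracket 0.00–207.21 → index 0–50; slope 50/207.21, offset 143.99.
AQI = 0 + 50/207.21·143.99 ≈ 34.74 ⇒ 35.
SO₂: 319.2 lies in 253.8–336.5, so I_lo=51, I_hi=100, C_lo=253.8, C_hi=336.5.
(100−51)/(336.5−253.8) × (319.2−253.8) + 51 = 49/82.7 × 65.4 + 51 ≈ 89.75 → 90.
Sub-indices: CO→10, PM2.5→183, NO₂→35, SO₂→90. Overall AQI = max = 183; dominant pollutant is PM2.5.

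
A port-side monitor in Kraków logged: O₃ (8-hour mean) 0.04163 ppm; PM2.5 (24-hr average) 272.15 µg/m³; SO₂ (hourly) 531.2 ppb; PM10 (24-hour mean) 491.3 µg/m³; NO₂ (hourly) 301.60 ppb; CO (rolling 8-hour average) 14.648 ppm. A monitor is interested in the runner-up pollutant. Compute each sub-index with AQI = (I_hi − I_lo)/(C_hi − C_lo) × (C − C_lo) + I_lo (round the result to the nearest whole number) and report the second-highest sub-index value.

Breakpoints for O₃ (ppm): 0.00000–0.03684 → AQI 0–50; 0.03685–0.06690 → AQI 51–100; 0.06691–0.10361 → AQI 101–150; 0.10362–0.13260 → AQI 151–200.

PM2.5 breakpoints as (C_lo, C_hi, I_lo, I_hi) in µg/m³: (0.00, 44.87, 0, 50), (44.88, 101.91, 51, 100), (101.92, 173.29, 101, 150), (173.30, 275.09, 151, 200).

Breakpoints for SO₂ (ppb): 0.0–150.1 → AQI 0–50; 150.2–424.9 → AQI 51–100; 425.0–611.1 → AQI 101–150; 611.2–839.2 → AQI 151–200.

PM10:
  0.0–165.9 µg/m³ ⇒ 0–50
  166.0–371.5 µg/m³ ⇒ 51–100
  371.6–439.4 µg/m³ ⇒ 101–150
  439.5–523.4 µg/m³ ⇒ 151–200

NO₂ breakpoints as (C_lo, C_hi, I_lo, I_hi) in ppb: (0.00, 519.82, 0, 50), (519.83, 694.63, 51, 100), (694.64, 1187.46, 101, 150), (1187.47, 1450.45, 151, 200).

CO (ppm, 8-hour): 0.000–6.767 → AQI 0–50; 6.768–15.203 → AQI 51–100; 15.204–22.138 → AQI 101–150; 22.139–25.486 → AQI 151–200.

181

O₃: row 0.03685–0.06690 (AQI 51–100). (100−51)·(0.04163−0.03685)/(0.06690−0.03685) + 51 = 49·0.00478/0.03005 + 51 ≈ 58.79 → 59.
PM2.5 272.15: bracket 173.30–275.09 → index 151–200; slope 49/101.79, offset 98.85.
AQI = 151 + 49/101.79·98.85 ≈ 198.58 ⇒ 199.
SO₂: 531.2 lies in 425.0–611.1, so I_lo=101, I_hi=150, C_lo=425.0, C_hi=611.1.
(150−101)/(611.1−425.0) × (531.2−425.0) + 101 = 49/186.1 × 106.2 + 101 ≈ 128.96 → 129.
PM10 491.3: bracket 439.5–523.4 → index 151–200; slope 49/83.9, offset 51.8.
AQI = 151 + 49/83.9·51.8 ≈ 181.25 ⇒ 181.
NO₂: 301.60 ∈ [0.00, 519.82] ↔ index [0, 50].
0 + (301.60−0.00)·(50−0)/(519.82−0.00) = 0 + 301.60·50/519.82 ≈ 29.01, so AQI = 29.
CO: 14.648 ∈ [6.768, 15.203] ↔ index [51, 100].
51 + (14.648−6.768)·(100−51)/(15.203−6.768) = 51 + 7.880·49/8.435 ≈ 96.78, so AQI = 97.
Sub-indices: O₃→59, PM2.5→199, SO₂→129, PM10→181, NO₂→29, CO→97. Ranked high→low: 199, 181, 129, 97, 59, 29. Second-highest sub-index = 181.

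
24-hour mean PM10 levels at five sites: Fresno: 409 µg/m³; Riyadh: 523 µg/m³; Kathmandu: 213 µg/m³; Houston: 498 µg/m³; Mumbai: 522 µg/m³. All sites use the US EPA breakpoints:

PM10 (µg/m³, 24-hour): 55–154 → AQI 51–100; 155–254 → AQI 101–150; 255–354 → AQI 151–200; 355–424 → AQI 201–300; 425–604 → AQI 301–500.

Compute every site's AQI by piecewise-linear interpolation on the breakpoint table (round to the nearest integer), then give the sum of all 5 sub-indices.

1609

Fresno: 409 ∈ [355, 424] ↔ index [201, 300].
201 + (409−355)·(300−201)/(424−355) = 201 + 54·99/69 ≈ 278.48, so AQI = 278.
Riyadh 523: bracket 425–604 → index 301–500; slope 199/179, offset 98.
AQI = 301 + 199/179·98 ≈ 409.95 ⇒ 410.
Kathmandu: 213 lies in 155–254, so I_lo=101, I_hi=150, C_lo=155, C_hi=254.
(150−101)/(254−155) × (213−155) + 101 = 49/99 × 58 + 101 ≈ 129.71 → 130.
Houston: row 425–604 (AQI 301–500). (500−301)·(498−425)/(604−425) + 301 = 199·73/179 + 301 ≈ 382.16 → 382.
Mumbai 522: bracket 425–604 → index 301–500; slope 199/179, offset 97.
AQI = 301 + 199/179·97 ≈ 408.84 ⇒ 409.
AQIs: Fresno=278, Riyadh=410, Kathmandu=130, Houston=382, Mumbai=409. Sum = 278 + 410 + 130 + 382 + 409 = 1609.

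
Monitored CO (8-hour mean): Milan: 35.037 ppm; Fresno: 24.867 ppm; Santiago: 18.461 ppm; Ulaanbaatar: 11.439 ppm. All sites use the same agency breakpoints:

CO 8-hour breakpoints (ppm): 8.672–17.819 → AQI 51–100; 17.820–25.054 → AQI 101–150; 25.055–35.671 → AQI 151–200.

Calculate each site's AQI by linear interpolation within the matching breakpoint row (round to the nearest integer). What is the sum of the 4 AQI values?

517

Milan: row 25.055–35.671 (AQI 151–200). (200−151)·(35.037−25.055)/(35.671−25.055) + 151 = 49·9.982/10.616 + 151 ≈ 197.07 → 197.
Fresno: 24.867 ∈ [17.820, 25.054] ↔ index [101, 150].
101 + (24.867−17.820)·(150−101)/(25.054−17.820) = 101 + 7.047·49/7.234 ≈ 148.73, so AQI = 149.
Santiago 18.461: bracket 17.820–25.054 → index 101–150; slope 49/7.234, offset 0.641.
AQI = 101 + 49/7.234·0.641 ≈ 105.34 ⇒ 105.
Ulaanbaatar: row 8.672–17.819 (AQI 51–100). (100−51)·(11.439−8.672)/(17.819−8.672) + 51 = 49·2.767/9.147 + 51 ≈ 65.82 → 66.
AQIs: Milan=197, Fresno=149, Santiago=105, Ulaanbaatar=66. Sum = 197 + 149 + 105 + 66 = 517.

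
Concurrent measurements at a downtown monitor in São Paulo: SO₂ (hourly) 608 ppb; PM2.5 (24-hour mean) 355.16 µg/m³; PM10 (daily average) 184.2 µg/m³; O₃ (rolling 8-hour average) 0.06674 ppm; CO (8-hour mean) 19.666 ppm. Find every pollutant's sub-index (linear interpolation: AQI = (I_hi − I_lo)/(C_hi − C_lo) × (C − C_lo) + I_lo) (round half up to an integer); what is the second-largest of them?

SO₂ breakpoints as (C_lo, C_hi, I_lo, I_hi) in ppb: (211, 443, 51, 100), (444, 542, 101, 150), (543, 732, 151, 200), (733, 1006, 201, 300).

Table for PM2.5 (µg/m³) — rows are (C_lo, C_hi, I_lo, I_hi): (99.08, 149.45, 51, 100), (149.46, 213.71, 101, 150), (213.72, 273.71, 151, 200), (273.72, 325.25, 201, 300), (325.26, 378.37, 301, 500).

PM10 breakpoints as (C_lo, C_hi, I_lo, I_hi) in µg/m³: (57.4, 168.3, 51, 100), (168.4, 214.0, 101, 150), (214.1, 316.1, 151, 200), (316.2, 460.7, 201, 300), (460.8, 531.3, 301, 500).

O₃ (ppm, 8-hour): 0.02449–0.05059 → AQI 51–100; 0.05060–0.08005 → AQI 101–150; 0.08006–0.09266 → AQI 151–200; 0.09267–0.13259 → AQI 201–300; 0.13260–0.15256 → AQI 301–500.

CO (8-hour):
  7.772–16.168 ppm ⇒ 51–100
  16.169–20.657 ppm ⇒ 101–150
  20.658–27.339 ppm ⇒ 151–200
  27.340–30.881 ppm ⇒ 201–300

168

SO₂ 608: bracket 543–732 → index 151–200; slope 49/189, offset 65.
AQI = 151 + 49/189·65 ≈ 167.85 ⇒ 168.
PM2.5: row 325.26–378.37 (AQI 301–500). (500−301)·(355.16−325.26)/(378.37−325.26) + 301 = 199·29.90/53.11 + 301 ≈ 413.03 → 413.
PM10: 184.2 ∈ [168.4, 214.0] ↔ index [101, 150].
101 + (184.2−168.4)·(150−101)/(214.0−168.4) = 101 + 15.8·49/45.6 ≈ 117.98, so AQI = 118.
O₃ 0.06674: bracket 0.05060–0.08005 → index 101–150; slope 49/0.02945, offset 0.01614.
AQI = 101 + 49/0.02945·0.01614 ≈ 127.85 ⇒ 128.
CO: 19.666 ∈ [16.169, 20.657] ↔ index [101, 150].
101 + (19.666−16.169)·(150−101)/(20.657−16.169) = 101 + 3.497·49/4.488 ≈ 139.18, so AQI = 139.
Sub-indices: SO₂→168, PM2.5→413, PM10→118, O₃→128, CO→139. Ranked high→low: 413, 168, 139, 128, 118. Second-highest sub-index = 168.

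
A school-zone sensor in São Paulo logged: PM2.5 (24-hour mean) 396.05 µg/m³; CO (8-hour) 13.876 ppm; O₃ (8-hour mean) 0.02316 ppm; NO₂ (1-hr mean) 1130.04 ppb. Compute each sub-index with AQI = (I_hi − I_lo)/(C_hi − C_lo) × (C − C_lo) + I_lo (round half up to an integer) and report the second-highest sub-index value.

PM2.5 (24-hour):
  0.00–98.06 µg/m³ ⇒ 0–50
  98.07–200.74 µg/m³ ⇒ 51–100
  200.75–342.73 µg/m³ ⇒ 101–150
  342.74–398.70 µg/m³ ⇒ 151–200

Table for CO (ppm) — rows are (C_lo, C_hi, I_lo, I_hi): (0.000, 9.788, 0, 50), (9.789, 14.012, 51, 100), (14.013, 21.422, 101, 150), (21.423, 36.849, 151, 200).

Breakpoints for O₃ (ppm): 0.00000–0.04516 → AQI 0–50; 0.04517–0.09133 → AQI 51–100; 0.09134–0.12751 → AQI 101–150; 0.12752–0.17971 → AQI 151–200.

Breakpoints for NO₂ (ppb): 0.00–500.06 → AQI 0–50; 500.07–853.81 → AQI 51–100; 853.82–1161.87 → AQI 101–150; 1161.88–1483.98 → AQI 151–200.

145

PM2.5: row 342.74–398.70 (AQI 151–200). (200−151)·(396.05−342.74)/(398.70−342.74) + 151 = 49·53.31/55.96 + 151 ≈ 197.68 → 198.
CO: 13.876 lies in 9.789–14.012, so I_lo=51, I_hi=100, C_lo=9.789, C_hi=14.012.
(100−51)/(14.012−9.789) × (13.876−9.789) + 51 = 49/4.223 × 4.087 + 51 ≈ 98.42 → 98.
O₃ 0.02316: bracket 0.00000–0.04516 → index 0–50; slope 50/0.04516, offset 0.02316.
AQI = 0 + 50/0.04516·0.02316 ≈ 25.64 ⇒ 26.
NO₂: 1130.04 ∈ [853.82, 1161.87] ↔ index [101, 150].
101 + (1130.04−853.82)·(150−101)/(1161.87−853.82) = 101 + 276.22·49/308.05 ≈ 144.94, so AQI = 145.
Sub-indices: PM2.5→198, CO→98, O₃→26, NO₂→145. Ranked high→low: 198, 145, 98, 26. Second-highest sub-index = 145.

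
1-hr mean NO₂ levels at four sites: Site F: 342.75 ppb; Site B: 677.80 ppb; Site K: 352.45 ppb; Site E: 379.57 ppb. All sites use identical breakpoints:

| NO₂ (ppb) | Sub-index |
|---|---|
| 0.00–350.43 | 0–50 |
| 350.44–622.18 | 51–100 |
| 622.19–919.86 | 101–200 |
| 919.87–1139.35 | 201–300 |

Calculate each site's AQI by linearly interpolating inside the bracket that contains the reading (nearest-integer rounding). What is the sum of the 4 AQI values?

Site F: 342.75 lies in 0.00–350.43, so I_lo=0, I_hi=50, C_lo=0.00, C_hi=350.43.
(50−0)/(350.43−0.00) × (342.75−0.00) + 0 = 50/350.43 × 342.75 + 0 ≈ 48.90 → 49.
Site B 677.80: bracket 622.19–919.86 → index 101–200; slope 99/297.67, offset 55.61.
AQI = 101 + 99/297.67·55.61 ≈ 119.49 ⇒ 119.
Site K: row 350.44–622.18 (AQI 51–100). (100−51)·(352.45−350.44)/(622.18−350.44) + 51 = 49·2.01/271.74 + 51 ≈ 51.36 → 51.
Site E: 379.57 lies in 350.44–622.18, so I_lo=51, I_hi=100, C_lo=350.44, C_hi=622.18.
(100−51)/(622.18−350.44) × (379.57−350.44) + 51 = 49/271.74 × 29.13 + 51 ≈ 56.25 → 56.
AQIs: Site F=49, Site B=119, Site K=51, Site E=56. Sum = 49 + 119 + 51 + 56 = 275.

275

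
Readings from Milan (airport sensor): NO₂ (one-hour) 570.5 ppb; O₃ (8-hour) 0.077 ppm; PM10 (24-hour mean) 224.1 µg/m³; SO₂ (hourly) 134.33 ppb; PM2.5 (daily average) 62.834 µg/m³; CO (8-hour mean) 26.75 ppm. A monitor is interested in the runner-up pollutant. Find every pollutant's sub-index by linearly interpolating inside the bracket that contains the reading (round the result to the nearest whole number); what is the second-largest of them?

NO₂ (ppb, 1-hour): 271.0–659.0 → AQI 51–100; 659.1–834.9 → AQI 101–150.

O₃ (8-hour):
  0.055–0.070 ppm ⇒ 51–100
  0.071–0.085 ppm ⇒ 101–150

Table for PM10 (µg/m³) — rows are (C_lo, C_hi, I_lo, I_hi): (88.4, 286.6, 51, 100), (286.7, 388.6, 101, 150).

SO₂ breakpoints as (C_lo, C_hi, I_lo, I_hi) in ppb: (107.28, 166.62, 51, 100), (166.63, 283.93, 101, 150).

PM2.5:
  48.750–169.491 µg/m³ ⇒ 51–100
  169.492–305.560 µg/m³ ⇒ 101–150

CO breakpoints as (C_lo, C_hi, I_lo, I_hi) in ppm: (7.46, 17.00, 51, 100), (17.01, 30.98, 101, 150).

NO₂: 570.5 ∈ [271.0, 659.0] ↔ index [51, 100].
51 + (570.5−271.0)·(100−51)/(659.0−271.0) = 51 + 299.5·49/388.0 ≈ 88.82, so AQI = 89.
O₃: row 0.071–0.085 (AQI 101–150). (150−101)·(0.077−0.071)/(0.085−0.071) + 101 = 49·0.006/0.014 + 101 ≈ 122.00 → 122.
PM10: row 88.4–286.6 (AQI 51–100). (100−51)·(224.1−88.4)/(286.6−88.4) + 51 = 49·135.7/198.2 + 51 ≈ 84.55 → 85.
SO₂: row 107.28–166.62 (AQI 51–100). (100−51)·(134.33−107.28)/(166.62−107.28) + 51 = 49·27.05/59.34 + 51 ≈ 73.34 → 73.
PM2.5: row 48.750–169.491 (AQI 51–100). (100−51)·(62.834−48.750)/(169.491−48.750) + 51 = 49·14.084/120.741 + 51 ≈ 56.72 → 57.
CO 26.75: bracket 17.01–30.98 → index 101–150; slope 49/13.97, offset 9.74.
AQI = 101 + 49/13.97·9.74 ≈ 135.16 ⇒ 135.
Sub-indices: NO₂→89, O₃→122, PM10→85, SO₂→73, PM2.5→57, CO→135. Ranked high→low: 135, 122, 89, 85, 73, 57. Second-highest sub-index = 122.

122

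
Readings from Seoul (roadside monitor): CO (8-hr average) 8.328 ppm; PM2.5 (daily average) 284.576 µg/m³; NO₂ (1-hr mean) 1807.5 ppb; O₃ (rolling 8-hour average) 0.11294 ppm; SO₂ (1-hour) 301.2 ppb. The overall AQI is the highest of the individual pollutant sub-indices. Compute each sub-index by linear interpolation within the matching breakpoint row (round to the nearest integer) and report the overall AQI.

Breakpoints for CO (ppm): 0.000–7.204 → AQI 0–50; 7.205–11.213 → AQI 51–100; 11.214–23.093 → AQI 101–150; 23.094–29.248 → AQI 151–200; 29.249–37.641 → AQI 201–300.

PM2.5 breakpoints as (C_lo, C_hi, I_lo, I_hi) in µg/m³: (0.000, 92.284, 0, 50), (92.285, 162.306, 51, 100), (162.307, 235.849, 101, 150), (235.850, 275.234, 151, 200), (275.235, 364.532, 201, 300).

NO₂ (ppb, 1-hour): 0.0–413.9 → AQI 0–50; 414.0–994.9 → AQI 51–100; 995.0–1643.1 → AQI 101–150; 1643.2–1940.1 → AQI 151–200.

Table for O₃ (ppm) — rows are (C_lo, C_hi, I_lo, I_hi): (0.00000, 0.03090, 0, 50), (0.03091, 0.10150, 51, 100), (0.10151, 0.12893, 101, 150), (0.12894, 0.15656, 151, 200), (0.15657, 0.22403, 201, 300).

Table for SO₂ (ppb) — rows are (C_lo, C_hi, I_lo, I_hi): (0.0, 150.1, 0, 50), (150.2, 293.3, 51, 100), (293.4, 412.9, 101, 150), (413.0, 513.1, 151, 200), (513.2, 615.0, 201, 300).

CO: 8.328 lies in 7.205–11.213, so I_lo=51, I_hi=100, C_lo=7.205, C_hi=11.213.
(100−51)/(11.213−7.205) × (8.328−7.205) + 51 = 49/4.008 × 1.123 + 51 ≈ 64.73 → 65.
PM2.5 284.576: bracket 275.235–364.532 → index 201–300; slope 99/89.297, offset 9.341.
AQI = 201 + 99/89.297·9.341 ≈ 211.36 ⇒ 211.
NO₂: 1807.5 lies in 1643.2–1940.1, so I_lo=151, I_hi=200, C_lo=1643.2, C_hi=1940.1.
(200−151)/(1940.1−1643.2) × (1807.5−1643.2) + 151 = 49/296.9 × 164.3 + 151 ≈ 178.12 → 178.
O₃: 0.11294 lies in 0.10151–0.12893, so I_lo=101, I_hi=150, C_lo=0.10151, C_hi=0.12893.
(150−101)/(0.12893−0.10151) × (0.11294−0.10151) + 101 = 49/0.02742 × 0.01143 + 101 ≈ 121.43 → 121.
SO₂: 301.2 lies in 293.4–412.9, so I_lo=101, I_hi=150, C_lo=293.4, C_hi=412.9.
(150−101)/(412.9−293.4) × (301.2−293.4) + 101 = 49/119.5 × 7.8 + 101 ≈ 104.20 → 104.
Sub-indices: CO→65, PM2.5→211, NO₂→178, O₃→121, SO₂→104. Overall AQI = max = 211; dominant pollutant is PM2.5.

211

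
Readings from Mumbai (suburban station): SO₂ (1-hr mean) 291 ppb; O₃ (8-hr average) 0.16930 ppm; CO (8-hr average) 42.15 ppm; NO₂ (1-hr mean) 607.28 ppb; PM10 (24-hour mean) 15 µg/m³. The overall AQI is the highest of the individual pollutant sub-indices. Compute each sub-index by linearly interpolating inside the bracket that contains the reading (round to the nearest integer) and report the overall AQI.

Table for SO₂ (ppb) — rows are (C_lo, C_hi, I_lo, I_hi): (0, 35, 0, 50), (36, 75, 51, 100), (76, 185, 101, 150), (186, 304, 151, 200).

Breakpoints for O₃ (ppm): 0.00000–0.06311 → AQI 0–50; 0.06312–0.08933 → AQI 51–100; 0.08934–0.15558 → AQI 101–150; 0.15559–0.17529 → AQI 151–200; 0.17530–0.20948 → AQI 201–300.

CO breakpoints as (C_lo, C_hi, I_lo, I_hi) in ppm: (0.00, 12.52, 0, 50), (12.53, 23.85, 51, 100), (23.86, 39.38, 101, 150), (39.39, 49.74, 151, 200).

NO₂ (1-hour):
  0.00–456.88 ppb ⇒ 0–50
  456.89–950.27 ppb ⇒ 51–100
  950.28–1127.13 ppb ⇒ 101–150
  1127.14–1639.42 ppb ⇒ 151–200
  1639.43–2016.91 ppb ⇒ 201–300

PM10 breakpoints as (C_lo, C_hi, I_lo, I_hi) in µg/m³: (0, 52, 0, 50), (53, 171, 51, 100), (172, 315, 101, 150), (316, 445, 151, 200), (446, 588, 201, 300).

195

SO₂: row 186–304 (AQI 151–200). (200−151)·(291−186)/(304−186) + 151 = 49·105/118 + 151 ≈ 194.60 → 195.
O₃: 0.16930 ∈ [0.15559, 0.17529] ↔ index [151, 200].
151 + (0.16930−0.15559)·(200−151)/(0.17529−0.15559) = 151 + 0.01371·49/0.01970 ≈ 185.10, so AQI = 185.
CO 42.15: bracket 39.39–49.74 → index 151–200; slope 49/10.35, offset 2.76.
AQI = 151 + 49/10.35·2.76 ≈ 164.07 ⇒ 164.
NO₂: row 456.89–950.27 (AQI 51–100). (100−51)·(607.28−456.89)/(950.27−456.89) + 51 = 49·150.39/493.38 + 51 ≈ 65.94 → 66.
PM10: 15 lies in 0–52, so I_lo=0, I_hi=50, C_lo=0, C_hi=52.
(50−0)/(52−0) × (15−0) + 0 = 50/52 × 15 + 0 ≈ 14.42 → 14.
Sub-indices: SO₂→195, O₃→185, CO→164, NO₂→66, PM10→14. Overall AQI = max = 195; dominant pollutant is SO₂.
AQI 195: Unhealthy.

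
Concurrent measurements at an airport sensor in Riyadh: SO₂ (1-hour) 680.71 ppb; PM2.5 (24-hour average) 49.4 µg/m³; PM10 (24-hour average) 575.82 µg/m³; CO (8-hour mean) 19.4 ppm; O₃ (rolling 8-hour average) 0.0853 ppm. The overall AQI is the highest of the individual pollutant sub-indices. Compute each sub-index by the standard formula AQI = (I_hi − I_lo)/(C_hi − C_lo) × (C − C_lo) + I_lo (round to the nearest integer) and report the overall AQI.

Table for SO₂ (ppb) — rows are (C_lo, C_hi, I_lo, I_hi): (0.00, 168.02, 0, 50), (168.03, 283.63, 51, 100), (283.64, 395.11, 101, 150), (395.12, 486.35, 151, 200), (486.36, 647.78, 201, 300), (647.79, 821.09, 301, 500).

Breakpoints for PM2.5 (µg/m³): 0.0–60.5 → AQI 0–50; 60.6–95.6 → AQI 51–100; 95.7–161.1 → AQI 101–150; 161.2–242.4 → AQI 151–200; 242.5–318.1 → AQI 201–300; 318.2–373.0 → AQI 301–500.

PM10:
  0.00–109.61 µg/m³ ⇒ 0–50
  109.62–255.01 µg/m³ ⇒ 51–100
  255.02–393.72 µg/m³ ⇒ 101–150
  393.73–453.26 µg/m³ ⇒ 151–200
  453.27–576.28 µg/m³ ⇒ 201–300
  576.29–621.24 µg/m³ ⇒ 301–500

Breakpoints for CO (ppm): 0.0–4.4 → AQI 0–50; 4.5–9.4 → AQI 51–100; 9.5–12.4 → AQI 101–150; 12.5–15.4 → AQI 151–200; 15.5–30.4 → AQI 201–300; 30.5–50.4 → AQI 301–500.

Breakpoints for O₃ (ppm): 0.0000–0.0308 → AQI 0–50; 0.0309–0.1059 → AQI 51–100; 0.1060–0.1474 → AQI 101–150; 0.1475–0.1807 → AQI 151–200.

SO₂: 680.71 ∈ [647.79, 821.09] ↔ index [301, 500].
301 + (680.71−647.79)·(500−301)/(821.09−647.79) = 301 + 32.92·199/173.30 ≈ 338.80, so AQI = 339.
PM2.5 49.4: bracket 0.0–60.5 → index 0–50; slope 50/60.5, offset 49.4.
AQI = 0 + 50/60.5·49.4 ≈ 40.83 ⇒ 41.
PM10: row 453.27–576.28 (AQI 201–300). (300−201)·(575.82−453.27)/(576.28−453.27) + 201 = 99·122.55/123.01 + 201 ≈ 299.63 → 300.
CO: 19.4 ∈ [15.5, 30.4] ↔ index [201, 300].
201 + (19.4−15.5)·(300−201)/(30.4−15.5) = 201 + 3.9·99/14.9 ≈ 226.91, so AQI = 227.
O₃: 0.0853 lies in 0.0309–0.1059, so I_lo=51, I_hi=100, C_lo=0.0309, C_hi=0.1059.
(100−51)/(0.1059−0.0309) × (0.0853−0.0309) + 51 = 49/0.0750 × 0.0544 + 51 ≈ 86.54 → 87.
Sub-indices: SO₂→339, PM2.5→41, PM10→300, CO→227, O₃→87. Overall AQI = max = 339; dominant pollutant is SO₂.

339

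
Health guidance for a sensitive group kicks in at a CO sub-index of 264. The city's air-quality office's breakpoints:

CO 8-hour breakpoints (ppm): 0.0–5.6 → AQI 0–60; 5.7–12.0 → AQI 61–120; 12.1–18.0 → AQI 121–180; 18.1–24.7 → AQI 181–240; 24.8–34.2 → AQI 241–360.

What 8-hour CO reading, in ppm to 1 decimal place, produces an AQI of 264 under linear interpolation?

AQI 264 lies in the 241–360 band, which corresponds to 24.8–34.2 ppm.
C = 24.8 + (264−241)×(34.2−24.8)/(360−241) = 24.8 + 23×9.4/119 ≈ 26.617 ppm → 26.6 ppm to 1 dp.

26.6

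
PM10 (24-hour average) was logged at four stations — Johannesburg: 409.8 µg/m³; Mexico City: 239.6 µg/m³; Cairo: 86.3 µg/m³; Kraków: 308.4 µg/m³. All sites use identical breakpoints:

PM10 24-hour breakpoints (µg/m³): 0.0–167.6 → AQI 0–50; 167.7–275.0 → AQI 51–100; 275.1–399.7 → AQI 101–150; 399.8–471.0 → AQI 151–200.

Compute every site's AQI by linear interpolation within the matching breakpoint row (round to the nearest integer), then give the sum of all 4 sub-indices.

382

Johannesburg: 409.8 ∈ [399.8, 471.0] ↔ index [151, 200].
151 + (409.8−399.8)·(200−151)/(471.0−399.8) = 151 + 10.0·49/71.2 ≈ 157.88, so AQI = 158.
Mexico City: 239.6 lies in 167.7–275.0, so I_lo=51, I_hi=100, C_lo=167.7, C_hi=275.0.
(100−51)/(275.0−167.7) × (239.6−167.7) + 51 = 49/107.3 × 71.9 + 51 ≈ 83.83 → 84.
Cairo: 86.3 ∈ [0.0, 167.6] ↔ index [0, 50].
0 + (86.3−0.0)·(50−0)/(167.6−0.0) = 0 + 86.3·50/167.6 ≈ 25.75, so AQI = 26.
Kraków: row 275.1–399.7 (AQI 101–150). (150−101)·(308.4−275.1)/(399.7−275.1) + 101 = 49·33.3/124.6 + 101 ≈ 114.10 → 114.
AQIs: Johannesburg=158, Mexico City=84, Cairo=26, Kraków=114. Sum = 158 + 84 + 26 + 114 = 382.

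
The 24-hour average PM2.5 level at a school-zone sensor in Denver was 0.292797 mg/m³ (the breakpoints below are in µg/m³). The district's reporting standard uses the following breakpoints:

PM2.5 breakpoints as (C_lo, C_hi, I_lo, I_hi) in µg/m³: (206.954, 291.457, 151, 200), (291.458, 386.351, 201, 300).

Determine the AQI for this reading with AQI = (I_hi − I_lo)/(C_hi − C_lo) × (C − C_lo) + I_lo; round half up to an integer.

202

Convert: 0.292797 mg/m³ = 292.797 µg/m³.
PM2.5: 292.797 lies in 291.458–386.351, so I_lo=201, I_hi=300, C_lo=291.458, C_hi=386.351.
(300−201)/(386.351−291.458) × (292.797−291.458) + 201 = 99/94.893 × 1.339 + 201 ≈ 202.40 → 202.
AQI 202 falls in the Very Unhealthy category.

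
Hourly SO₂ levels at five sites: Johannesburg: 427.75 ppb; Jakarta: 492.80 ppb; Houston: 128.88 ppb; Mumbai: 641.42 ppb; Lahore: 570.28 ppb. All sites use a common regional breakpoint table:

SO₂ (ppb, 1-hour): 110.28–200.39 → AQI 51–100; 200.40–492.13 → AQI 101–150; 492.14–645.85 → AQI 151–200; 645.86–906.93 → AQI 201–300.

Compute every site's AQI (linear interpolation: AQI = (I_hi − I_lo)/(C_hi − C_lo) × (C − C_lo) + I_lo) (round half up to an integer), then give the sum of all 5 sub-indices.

726

Johannesburg: 427.75 ∈ [200.40, 492.13] ↔ index [101, 150].
101 + (427.75−200.40)·(150−101)/(492.13−200.40) = 101 + 227.35·49/291.73 ≈ 139.19, so AQI = 139.
Jakarta 492.80: bracket 492.14–645.85 → index 151–200; slope 49/153.71, offset 0.66.
AQI = 151 + 49/153.71·0.66 ≈ 151.21 ⇒ 151.
Houston: 128.88 ∈ [110.28, 200.39] ↔ index [51, 100].
51 + (128.88−110.28)·(100−51)/(200.39−110.28) = 51 + 18.60·49/90.11 ≈ 61.11, so AQI = 61.
Mumbai: 641.42 lies in 492.14–645.85, so I_lo=151, I_hi=200, C_lo=492.14, C_hi=645.85.
(200−151)/(645.85−492.14) × (641.42−492.14) + 151 = 49/153.71 × 149.28 + 151 ≈ 198.59 → 199.
Lahore 570.28: bracket 492.14–645.85 → index 151–200; slope 49/153.71, offset 78.14.
AQI = 151 + 49/153.71·78.14 ≈ 175.91 ⇒ 176.
AQIs: Johannesburg=139, Jakarta=151, Houston=61, Mumbai=199, Lahore=176. Sum = 139 + 151 + 61 + 199 + 176 = 726.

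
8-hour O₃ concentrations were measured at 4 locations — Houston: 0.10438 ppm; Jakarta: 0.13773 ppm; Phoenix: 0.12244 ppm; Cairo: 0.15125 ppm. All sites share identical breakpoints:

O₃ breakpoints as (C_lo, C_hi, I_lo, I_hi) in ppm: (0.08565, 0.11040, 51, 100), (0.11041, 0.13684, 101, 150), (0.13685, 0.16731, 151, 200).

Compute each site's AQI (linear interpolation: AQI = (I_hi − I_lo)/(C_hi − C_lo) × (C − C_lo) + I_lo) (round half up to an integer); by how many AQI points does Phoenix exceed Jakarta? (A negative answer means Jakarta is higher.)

Houston: row 0.08565–0.11040 (AQI 51–100). (100−51)·(0.10438−0.08565)/(0.11040−0.08565) + 51 = 49·0.01873/0.02475 + 51 ≈ 88.08 → 88.
Jakarta: 0.13773 lies in 0.13685–0.16731, so I_lo=151, I_hi=200, C_lo=0.13685, C_hi=0.16731.
(200−151)/(0.16731−0.13685) × (0.13773−0.13685) + 151 = 49/0.03046 × 0.00088 + 151 ≈ 152.42 → 152.
Phoenix: 0.12244 ∈ [0.11041, 0.13684] ↔ index [101, 150].
101 + (0.12244−0.11041)·(150−101)/(0.13684−0.11041) = 101 + 0.01203·49/0.02643 ≈ 123.30, so AQI = 123.
Cairo: row 0.13685–0.16731 (AQI 151–200). (200−151)·(0.15125−0.13685)/(0.16731−0.13685) + 151 = 49·0.01440/0.03046 + 151 ≈ 174.16 → 174.
AQIs: Houston=88, Jakarta=152, Phoenix=123, Cairo=174. Phoenix (123) − Jakarta (152) = -29.

-29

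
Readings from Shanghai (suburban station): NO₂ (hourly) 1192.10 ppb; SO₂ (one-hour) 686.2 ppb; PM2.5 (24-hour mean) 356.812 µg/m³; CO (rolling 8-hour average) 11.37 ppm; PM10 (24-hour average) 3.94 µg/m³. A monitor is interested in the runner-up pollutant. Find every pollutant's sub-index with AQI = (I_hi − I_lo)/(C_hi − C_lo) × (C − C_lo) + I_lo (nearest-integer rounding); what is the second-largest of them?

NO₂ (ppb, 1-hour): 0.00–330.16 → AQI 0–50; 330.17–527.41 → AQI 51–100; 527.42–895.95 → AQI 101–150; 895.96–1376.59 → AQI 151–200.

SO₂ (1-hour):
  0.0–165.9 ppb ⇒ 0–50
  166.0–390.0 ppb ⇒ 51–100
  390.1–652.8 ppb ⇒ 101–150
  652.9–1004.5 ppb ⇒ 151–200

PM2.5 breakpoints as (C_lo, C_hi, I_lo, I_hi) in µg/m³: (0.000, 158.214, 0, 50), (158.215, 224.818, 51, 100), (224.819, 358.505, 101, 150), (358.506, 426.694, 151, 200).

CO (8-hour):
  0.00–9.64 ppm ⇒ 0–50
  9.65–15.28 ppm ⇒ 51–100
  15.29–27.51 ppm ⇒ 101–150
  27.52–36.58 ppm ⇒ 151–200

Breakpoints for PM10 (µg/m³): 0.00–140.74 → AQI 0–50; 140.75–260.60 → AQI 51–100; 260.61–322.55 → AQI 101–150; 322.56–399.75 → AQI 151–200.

156

NO₂: 1192.10 lies in 895.96–1376.59, so I_lo=151, I_hi=200, C_lo=895.96, C_hi=1376.59.
(200−151)/(1376.59−895.96) × (1192.10−895.96) + 151 = 49/480.63 × 296.14 + 151 ≈ 181.19 → 181.
SO₂: row 652.9–1004.5 (AQI 151–200). (200−151)·(686.2−652.9)/(1004.5−652.9) + 151 = 49·33.3/351.6 + 151 ≈ 155.64 → 156.
PM2.5: 356.812 ∈ [224.819, 358.505] ↔ index [101, 150].
101 + (356.812−224.819)·(150−101)/(358.505−224.819) = 101 + 131.993·49/133.686 ≈ 149.38, so AQI = 149.
CO: 11.37 ∈ [9.65, 15.28] ↔ index [51, 100].
51 + (11.37−9.65)·(100−51)/(15.28−9.65) = 51 + 1.72·49/5.63 ≈ 65.97, so AQI = 66.
PM10: 3.94 lies in 0.00–140.74, so I_lo=0, I_hi=50, C_lo=0.00, C_hi=140.74.
(50−0)/(140.74−0.00) × (3.94−0.00) + 0 = 50/140.74 × 3.94 + 0 ≈ 1.40 → 1.
Sub-indices: NO₂→181, SO₂→156, PM2.5→149, CO→66, PM10→1. Ranked high→low: 181, 156, 149, 66, 1. Second-highest sub-index = 156.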